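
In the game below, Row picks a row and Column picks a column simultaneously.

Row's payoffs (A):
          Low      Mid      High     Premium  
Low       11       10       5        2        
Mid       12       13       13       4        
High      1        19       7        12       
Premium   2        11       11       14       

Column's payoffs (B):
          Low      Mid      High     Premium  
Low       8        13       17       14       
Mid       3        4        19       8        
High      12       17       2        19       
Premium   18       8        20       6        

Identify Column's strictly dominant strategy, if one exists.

A strategy is strictly dominant if it gives Column a strictly higher payoff than every other strategy, against every choice by the opponent.
Low is not dominant: against Low, Mid gives 13 > 8.
Mid is not dominant: against Low, High gives 17 > 13.
High is not dominant: against High, Low gives 12 > 2.
Premium is not dominant: against Low, High gives 17 > 14.
No single strategy is best against every opponent action.

No strictly dominant strategy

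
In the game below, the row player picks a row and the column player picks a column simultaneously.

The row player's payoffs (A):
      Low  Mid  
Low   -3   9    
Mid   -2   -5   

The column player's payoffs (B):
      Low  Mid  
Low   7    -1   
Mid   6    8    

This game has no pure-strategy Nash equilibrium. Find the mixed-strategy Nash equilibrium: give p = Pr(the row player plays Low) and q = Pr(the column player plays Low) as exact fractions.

Each player's mixing probability is pinned down by making the *other* player indifferent.
The column player indifferent between Low and Mid: p·7 + (1−p)·6 = p·(-1) + (1−p)·8 ⟹ 6 + 1p = 8 + (-9)p ⟹ p = 1/5.
The row player indifferent between Low and Mid: q·(-3) + (1−q)·9 = q·(-2) + (1−q)·(-5) ⟹ 9 + (-12)q = (-5) + 3q ⟹ q = 14/15.

p = 1/5, q = 14/15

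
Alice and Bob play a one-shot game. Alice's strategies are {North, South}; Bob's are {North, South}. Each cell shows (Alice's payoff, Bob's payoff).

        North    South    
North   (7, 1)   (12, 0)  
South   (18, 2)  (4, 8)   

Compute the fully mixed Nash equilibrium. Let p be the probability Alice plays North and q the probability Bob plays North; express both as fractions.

p = 6/7, q = 8/19

Each player's mixing probability is pinned down by making the *other* player indifferent.
Bob indifferent between North and South: p·1 + (1−p)·2 = p·0 + (1−p)·8 ⟹ 2 + (-1)p = 8 + (-8)p ⟹ p = 6/7.
Alice indifferent between North and South: q·7 + (1−q)·12 = q·18 + (1−q)·4 ⟹ 12 + (-5)q = 4 + 14q ⟹ q = 8/19.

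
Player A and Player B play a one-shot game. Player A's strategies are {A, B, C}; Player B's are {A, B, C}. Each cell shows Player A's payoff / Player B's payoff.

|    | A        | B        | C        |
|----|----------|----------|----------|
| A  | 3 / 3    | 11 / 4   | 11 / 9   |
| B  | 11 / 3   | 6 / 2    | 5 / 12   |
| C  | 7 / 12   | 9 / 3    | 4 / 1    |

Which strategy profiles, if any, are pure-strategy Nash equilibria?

Find each player's best response to every opponent strategy; NE are the intersections.
Player A's best responses — vs A: B (payoff 11); vs B: A (payoff 11); vs C: A (payoff 11).
Player B's best responses — vs A: C (payoff 9); vs B: C (payoff 12); vs C: A (payoff 12).
The only mutual best response is (A, C); neither player gains by switching there.

(A, C)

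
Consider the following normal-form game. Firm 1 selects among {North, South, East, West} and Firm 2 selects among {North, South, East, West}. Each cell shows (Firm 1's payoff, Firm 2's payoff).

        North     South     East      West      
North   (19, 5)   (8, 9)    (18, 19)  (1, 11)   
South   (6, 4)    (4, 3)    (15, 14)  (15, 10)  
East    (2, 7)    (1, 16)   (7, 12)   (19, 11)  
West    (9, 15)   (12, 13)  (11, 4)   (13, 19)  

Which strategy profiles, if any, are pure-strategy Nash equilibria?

(North, East)

Check mutual best responses: a cell is a NE iff neither player can gain by unilaterally deviating.
Firm 1's best responses — vs North: North (payoff 19); vs South: West (payoff 12); vs East: North (payoff 18); vs West: East (payoff 19).
Firm 2's best responses — vs North: East (payoff 19); vs South: East (payoff 14); vs East: South (payoff 16); vs West: West (payoff 19).
The only mutual best response is (North, East); neither player gains by switching there.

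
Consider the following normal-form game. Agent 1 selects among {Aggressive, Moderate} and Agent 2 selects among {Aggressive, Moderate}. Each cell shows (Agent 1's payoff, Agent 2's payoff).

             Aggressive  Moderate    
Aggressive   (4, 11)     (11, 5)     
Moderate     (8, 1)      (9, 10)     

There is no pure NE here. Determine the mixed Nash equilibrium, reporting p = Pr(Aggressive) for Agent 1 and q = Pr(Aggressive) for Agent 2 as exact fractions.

Each player's mixing probability is pinned down by making the *other* player indifferent.
Agent 2 indifferent between Aggressive and Moderate: p·11 + (1−p)·1 = p·5 + (1−p)·10 ⟹ 1 + 10p = 10 + (-5)p ⟹ p = 3/5.
Agent 1 indifferent between Aggressive and Moderate: q·4 + (1−q)·11 = q·8 + (1−q)·9 ⟹ 11 + (-7)q = 9 + (-1)q ⟹ q = 1/3.

p = 3/5, q = 1/3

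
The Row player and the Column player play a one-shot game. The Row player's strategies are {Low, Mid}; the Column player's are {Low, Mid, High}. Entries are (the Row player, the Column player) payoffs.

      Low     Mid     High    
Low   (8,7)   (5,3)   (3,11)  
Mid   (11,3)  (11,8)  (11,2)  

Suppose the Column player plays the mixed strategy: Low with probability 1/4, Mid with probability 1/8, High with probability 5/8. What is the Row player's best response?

Compute the Row player's expected payoff from each pure strategy against the given mix.
Low: (1/4)·8 + (1/8)·5 + (5/8)·3 = 9/2
Mid: (1/4)·11 + (1/8)·11 + (5/8)·11 = 11
Highest expected payoff is 11, from Mid.

Mid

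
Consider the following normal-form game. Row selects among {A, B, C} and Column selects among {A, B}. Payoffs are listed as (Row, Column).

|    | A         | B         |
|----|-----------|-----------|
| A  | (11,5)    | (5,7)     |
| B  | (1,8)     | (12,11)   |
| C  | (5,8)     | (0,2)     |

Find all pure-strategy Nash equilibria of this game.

A profile is a Nash equilibrium when each player is best-responding to the other.
Row's best responses — vs A: A (payoff 11); vs B: B (payoff 12).
Column's best responses — vs A: B (payoff 7); vs B: B (payoff 11); vs C: A (payoff 8).
The only mutual best response is (B, B); neither player gains by switching there.

(B, B)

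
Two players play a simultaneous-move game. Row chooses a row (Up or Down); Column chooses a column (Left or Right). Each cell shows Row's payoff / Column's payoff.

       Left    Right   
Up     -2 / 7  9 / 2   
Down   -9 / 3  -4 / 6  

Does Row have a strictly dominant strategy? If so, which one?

A strategy is strictly dominant if it gives Row a strictly higher payoff than every other strategy, against every choice by the opponent.
Up strictly dominates: vs Left: -2 > -9; vs Right: 9 > -4.

Up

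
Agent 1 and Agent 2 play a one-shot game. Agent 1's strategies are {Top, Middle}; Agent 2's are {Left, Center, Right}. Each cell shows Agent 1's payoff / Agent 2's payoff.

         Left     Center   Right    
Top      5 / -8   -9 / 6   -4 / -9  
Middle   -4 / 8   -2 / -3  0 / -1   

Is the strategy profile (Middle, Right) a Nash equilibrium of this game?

Holding Agent 2 at Right: Agent 1 gets 0 from Middle, versus -4 from Top. No profitable deviation for Agent 1.
Holding Agent 1 at Middle: Agent 2 gets -1 from Right but could get 8 by switching to Left. Agent 2 has a profitable deviation.

No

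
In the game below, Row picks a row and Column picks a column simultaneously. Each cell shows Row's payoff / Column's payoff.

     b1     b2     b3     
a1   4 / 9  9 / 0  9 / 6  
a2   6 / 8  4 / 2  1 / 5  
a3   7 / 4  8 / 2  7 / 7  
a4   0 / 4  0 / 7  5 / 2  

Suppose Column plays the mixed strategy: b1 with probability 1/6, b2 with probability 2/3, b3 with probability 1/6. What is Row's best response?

Compute Row's expected payoff from each pure strategy against the given mix.
a1: (1/6)·4 + (2/3)·9 + (1/6)·9 = 49/6
a2: (1/6)·6 + (2/3)·4 + (1/6)·1 = 23/6
a3: (1/6)·7 + (2/3)·8 + (1/6)·7 = 23/3
a4: (1/6)·0 + (2/3)·0 + (1/6)·5 = 5/6
Highest expected payoff is 49/6, from a1.

a1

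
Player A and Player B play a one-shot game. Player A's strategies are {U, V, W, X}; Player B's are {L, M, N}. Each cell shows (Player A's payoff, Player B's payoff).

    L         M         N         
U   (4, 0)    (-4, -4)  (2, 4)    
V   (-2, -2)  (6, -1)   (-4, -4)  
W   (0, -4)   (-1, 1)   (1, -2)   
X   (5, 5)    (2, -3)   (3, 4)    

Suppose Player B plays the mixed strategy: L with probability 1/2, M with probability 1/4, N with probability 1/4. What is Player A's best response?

X

Player A's best reply maximizes expected payoff against the mix.
U: (1/2)·4 + (1/4)·(-4) + (1/4)·2 = 3/2
V: (1/2)·(-2) + (1/4)·6 + (1/4)·(-4) = -1/2
W: (1/2)·0 + (1/4)·(-1) + (1/4)·1 = 0
X: (1/2)·5 + (1/4)·2 + (1/4)·3 = 15/4
Highest expected payoff is 15/4, from X.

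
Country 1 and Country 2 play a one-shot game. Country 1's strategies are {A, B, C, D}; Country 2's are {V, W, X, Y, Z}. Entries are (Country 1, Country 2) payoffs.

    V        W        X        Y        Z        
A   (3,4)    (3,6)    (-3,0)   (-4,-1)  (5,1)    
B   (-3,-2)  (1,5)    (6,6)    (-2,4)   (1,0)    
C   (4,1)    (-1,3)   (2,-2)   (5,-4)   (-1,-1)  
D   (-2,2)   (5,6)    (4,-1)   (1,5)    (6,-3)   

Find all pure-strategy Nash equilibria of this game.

A profile is a Nash equilibrium when each player is best-responding to the other.
Country 1's best responses — vs V: C (payoff 4); vs W: D (payoff 5); vs X: B (payoff 6); vs Y: C (payoff 5); vs Z: D (payoff 6).
Country 2's best responses — vs A: W (payoff 6); vs B: X (payoff 6); vs C: W (payoff 3); vs D: W (payoff 6).
Mutual best responses occur at (B, X) and (D, W); at each, neither player gains by switching.

(B, X) and (D, W)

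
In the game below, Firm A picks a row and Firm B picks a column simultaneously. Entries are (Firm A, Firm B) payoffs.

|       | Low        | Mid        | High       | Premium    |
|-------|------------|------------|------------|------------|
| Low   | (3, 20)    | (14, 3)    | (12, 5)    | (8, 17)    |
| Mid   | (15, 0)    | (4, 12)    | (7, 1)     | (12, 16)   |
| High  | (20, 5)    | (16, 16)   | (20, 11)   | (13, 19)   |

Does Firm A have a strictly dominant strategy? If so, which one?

High

Check whether one of Firm A's strategies beats all alternatives regardless of what the opponent does.
High strictly dominates: vs Low: 20 > each of {3, 15}; vs Mid: 16 > each of {14, 4}; vs High: 20 > each of {12, 7}; vs Premium: 13 > each of {8, 12}.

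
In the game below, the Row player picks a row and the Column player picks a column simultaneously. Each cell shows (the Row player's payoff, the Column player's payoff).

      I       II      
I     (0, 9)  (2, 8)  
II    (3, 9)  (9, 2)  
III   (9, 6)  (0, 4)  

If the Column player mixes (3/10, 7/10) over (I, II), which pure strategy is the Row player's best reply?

The Row player's best reply maximizes expected payoff against the mix.
I: (3/10)·0 + (7/10)·2 = 7/5
II: (3/10)·3 + (7/10)·9 = 36/5
III: (3/10)·9 + (7/10)·0 = 27/10
Highest expected payoff is 36/5, from II.

II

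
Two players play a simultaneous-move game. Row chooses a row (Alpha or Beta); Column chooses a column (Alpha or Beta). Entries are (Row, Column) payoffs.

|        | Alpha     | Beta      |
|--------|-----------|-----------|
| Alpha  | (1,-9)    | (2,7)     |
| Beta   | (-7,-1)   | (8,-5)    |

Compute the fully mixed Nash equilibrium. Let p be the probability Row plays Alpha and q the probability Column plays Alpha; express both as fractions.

In a mixed NE each player is indifferent between their pure strategies, so the opponent's mix sets the indifference.
Column indifferent between Alpha and Beta: p·(-9) + (1−p)·(-1) = p·7 + (1−p)·(-5) ⟹ (-1) + (-8)p = (-5) + 12p ⟹ p = 1/5.
Row indifferent between Alpha and Beta: q·1 + (1−q)·2 = q·(-7) + (1−q)·8 ⟹ 2 + (-1)q = 8 + (-15)q ⟹ q = 3/7.

p = 1/5, q = 3/7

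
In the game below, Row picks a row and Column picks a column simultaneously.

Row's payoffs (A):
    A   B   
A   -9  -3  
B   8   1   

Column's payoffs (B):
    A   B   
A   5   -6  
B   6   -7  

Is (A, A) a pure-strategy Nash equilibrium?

No

Holding Column at A: Row gets -9 from A but could get 8 by switching to B. Row has a profitable deviation.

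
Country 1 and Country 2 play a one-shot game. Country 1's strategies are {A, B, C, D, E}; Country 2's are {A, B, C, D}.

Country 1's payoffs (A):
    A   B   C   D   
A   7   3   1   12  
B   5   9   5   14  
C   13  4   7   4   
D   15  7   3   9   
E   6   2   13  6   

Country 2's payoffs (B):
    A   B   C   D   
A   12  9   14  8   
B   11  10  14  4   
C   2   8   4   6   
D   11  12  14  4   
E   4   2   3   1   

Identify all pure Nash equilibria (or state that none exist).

None

Check mutual best responses: a cell is a NE iff neither player can gain by unilaterally deviating.
Country 1's best responses — vs A: D (payoff 15); vs B: B (payoff 9); vs C: E (payoff 13); vs D: B (payoff 14).
Country 2's best responses — vs A: C (payoff 14); vs B: C (payoff 14); vs C: B (payoff 8); vs D: C (payoff 14); vs E: A (payoff 4).
No cell has both players best-responding. For instance, Country 1's best reply to B is B, but against B Country 2 prefers C over B.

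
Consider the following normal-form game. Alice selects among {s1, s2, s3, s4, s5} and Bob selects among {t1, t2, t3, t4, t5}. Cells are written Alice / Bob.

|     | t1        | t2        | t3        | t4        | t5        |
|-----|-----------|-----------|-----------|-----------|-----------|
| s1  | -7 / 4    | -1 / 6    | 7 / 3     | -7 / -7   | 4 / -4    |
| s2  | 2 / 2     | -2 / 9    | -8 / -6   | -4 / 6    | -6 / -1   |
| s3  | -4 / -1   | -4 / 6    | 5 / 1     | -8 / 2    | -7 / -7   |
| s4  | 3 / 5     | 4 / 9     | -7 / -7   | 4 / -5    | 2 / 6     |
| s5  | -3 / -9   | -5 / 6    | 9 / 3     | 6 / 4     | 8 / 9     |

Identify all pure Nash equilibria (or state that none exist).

(s4, t2) and (s5, t5)

Check mutual best responses: a cell is a NE iff neither player can gain by unilaterally deviating.
Alice's best responses — vs t1: s4 (payoff 3); vs t2: s4 (payoff 4); vs t3: s5 (payoff 9); vs t4: s5 (payoff 6); vs t5: s5 (payoff 8).
Bob's best responses — vs s1: t2 (payoff 6); vs s2: t2 (payoff 9); vs s3: t2 (payoff 6); vs s4: t2 (payoff 9); vs s5: t5 (payoff 9).
Mutual best responses occur at (s4, t2) and (s5, t5); at each, neither player gains by switching.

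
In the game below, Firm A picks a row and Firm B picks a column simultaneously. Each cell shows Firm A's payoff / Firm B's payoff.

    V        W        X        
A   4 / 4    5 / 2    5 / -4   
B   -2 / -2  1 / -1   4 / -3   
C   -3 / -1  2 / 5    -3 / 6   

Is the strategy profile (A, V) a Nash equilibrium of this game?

Yes

Holding Firm B at V: Firm A gets 4 from A, versus -2 from B, -3 from C. No profitable deviation for Firm A.
Holding Firm A at A: Firm B gets 4 from V, versus 2 from W, -4 from X. No profitable deviation for Firm B either.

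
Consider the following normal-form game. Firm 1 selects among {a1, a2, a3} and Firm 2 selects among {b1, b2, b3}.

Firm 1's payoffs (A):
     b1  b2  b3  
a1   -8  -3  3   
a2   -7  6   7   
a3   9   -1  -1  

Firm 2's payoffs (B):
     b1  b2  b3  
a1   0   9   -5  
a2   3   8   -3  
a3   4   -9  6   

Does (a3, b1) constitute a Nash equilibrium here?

Holding Firm 2 at b1: Firm 1 gets 9 from a3, versus -8 from a1, -7 from a2. No profitable deviation for Firm 1.
Holding Firm 1 at a3: Firm 2 gets 4 from b1 but could get 6 by switching to b3. Firm 2 has a profitable deviation.

No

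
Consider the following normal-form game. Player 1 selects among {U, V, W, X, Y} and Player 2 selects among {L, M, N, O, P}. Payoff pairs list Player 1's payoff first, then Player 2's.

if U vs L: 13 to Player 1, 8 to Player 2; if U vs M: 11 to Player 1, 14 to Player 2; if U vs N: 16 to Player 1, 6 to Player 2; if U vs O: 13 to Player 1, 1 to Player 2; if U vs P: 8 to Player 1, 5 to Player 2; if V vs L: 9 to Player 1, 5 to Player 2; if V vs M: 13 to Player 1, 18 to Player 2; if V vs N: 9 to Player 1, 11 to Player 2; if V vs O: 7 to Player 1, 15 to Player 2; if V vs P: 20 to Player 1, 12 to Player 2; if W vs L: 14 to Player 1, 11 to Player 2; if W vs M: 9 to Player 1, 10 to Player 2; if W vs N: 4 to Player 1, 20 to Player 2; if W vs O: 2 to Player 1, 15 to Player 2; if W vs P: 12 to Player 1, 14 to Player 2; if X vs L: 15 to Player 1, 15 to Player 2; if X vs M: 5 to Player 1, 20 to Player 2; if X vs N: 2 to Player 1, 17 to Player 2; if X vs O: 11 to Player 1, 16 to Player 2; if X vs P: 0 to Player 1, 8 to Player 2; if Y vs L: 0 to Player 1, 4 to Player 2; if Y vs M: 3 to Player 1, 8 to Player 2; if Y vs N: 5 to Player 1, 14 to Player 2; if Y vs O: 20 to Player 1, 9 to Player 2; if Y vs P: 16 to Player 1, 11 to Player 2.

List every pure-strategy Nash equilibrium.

Check mutual best responses: a cell is a NE iff neither player can gain by unilaterally deviating.
Player 1's best responses — vs L: X (payoff 15); vs M: V (payoff 13); vs N: U (payoff 16); vs O: Y (payoff 20); vs P: V (payoff 20).
Player 2's best responses — vs U: M (payoff 14); vs V: M (payoff 18); vs W: N (payoff 20); vs X: M (payoff 20); vs Y: N (payoff 14).
The only mutual best response is (V, M); neither player gains by switching there.

(V, M)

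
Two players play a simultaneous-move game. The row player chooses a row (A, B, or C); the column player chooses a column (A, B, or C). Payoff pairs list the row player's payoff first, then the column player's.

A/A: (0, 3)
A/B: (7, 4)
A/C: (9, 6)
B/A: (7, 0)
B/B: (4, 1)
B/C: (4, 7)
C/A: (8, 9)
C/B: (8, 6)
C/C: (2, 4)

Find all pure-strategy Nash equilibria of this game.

Check mutual best responses: a cell is a NE iff neither player can gain by unilaterally deviating.
The row player's best responses — vs A: C (payoff 8); vs B: C (payoff 8); vs C: A (payoff 9).
The column player's best responses — vs A: C (payoff 6); vs B: C (payoff 7); vs C: A (payoff 9).
Mutual best responses occur at (A, C) and (C, A); at each, neither player gains by switching.

(A, C) and (C, A)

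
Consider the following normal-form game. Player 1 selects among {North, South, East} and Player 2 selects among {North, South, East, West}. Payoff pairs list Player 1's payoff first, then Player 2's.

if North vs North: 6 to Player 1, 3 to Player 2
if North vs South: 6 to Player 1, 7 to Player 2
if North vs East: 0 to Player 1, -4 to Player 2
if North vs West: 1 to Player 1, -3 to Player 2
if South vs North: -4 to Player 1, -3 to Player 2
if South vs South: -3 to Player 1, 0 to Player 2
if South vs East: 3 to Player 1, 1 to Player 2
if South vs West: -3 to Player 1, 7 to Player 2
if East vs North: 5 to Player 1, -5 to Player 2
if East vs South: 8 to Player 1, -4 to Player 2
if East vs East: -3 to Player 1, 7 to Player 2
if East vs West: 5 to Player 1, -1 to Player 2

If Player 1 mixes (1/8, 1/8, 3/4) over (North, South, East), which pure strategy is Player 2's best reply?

East

Player 2's best reply maximizes expected payoff against the mix.
North: (1/8)·3 + (1/8)·(-3) + (3/4)·(-5) = -15/4
South: (1/8)·7 + (1/8)·0 + (3/4)·(-4) = -17/8
East: (1/8)·(-4) + (1/8)·1 + (3/4)·7 = 39/8
West: (1/8)·(-3) + (1/8)·7 + (3/4)·(-1) = -1/4
Highest expected payoff is 39/8, from East.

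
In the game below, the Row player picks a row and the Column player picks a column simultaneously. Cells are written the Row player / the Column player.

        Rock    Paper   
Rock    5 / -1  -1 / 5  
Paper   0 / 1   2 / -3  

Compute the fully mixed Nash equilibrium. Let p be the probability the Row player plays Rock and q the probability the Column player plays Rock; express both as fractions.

p = 2/5, q = 3/8

In a mixed NE each player is indifferent between their pure strategies, so the opponent's mix sets the indifference.
The Column player indifferent between Rock and Paper: p·(-1) + (1−p)·1 = p·5 + (1−p)·(-3) ⟹ 1 + (-2)p = (-3) + 8p ⟹ p = 2/5.
The Row player indifferent between Rock and Paper: q·5 + (1−q)·(-1) = q·0 + (1−q)·2 ⟹ (-1) + 6q = 2 + (-2)q ⟹ q = 3/8.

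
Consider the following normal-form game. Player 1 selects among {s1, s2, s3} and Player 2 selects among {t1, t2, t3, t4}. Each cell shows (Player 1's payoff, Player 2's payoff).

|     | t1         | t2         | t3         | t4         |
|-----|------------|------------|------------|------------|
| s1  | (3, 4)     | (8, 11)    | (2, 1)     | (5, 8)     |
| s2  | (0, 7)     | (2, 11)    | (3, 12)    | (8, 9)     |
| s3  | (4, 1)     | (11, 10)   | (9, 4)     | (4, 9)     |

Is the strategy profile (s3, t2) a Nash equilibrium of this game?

Holding Player 2 at t2: Player 1 gets 11 from s3, versus 8 from s1, 2 from s2. No profitable deviation for Player 1.
Holding Player 1 at s3: Player 2 gets 10 from t2, versus 1 from t1, 4 from t3, 9 from t4. No profitable deviation for Player 2 either.

Yes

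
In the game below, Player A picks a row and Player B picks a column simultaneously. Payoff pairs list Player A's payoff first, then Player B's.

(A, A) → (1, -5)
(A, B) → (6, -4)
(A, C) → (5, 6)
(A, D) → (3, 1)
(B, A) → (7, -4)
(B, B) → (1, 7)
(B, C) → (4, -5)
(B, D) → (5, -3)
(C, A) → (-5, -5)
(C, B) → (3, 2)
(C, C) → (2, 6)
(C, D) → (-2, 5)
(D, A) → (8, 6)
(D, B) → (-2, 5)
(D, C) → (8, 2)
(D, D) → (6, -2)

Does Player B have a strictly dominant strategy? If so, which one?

No strictly dominant strategy

Check whether one of Player B's strategies beats all alternatives regardless of what the opponent does.
A is not dominant: against A, B gives -4 > -5.
B is not dominant: against A, C gives 6 > -4.
C is not dominant: against B, A gives -4 > -5.
D is not dominant: against A, C gives 6 > 1.
No single strategy is best against every opponent action.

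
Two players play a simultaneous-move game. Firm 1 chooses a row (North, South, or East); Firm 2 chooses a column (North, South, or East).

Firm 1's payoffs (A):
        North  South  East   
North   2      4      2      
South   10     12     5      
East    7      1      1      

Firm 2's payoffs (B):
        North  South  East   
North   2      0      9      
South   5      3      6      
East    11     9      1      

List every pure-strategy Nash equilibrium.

A profile is a Nash equilibrium when each player is best-responding to the other.
Firm 1's best responses — vs North: South (payoff 10); vs South: South (payoff 12); vs East: South (payoff 5).
Firm 2's best responses — vs North: East (payoff 9); vs South: East (payoff 6); vs East: North (payoff 11).
The only mutual best response is (South, East); neither player gains by switching there.

(South, East)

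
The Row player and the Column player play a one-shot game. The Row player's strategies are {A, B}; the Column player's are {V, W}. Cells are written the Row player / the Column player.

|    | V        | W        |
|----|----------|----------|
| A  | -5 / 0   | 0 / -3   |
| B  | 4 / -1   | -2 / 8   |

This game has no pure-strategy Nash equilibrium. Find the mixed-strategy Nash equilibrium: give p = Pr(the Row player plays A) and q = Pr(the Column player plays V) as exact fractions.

p = 3/4, q = 2/11

In a mixed NE each player is indifferent between their pure strategies, so the opponent's mix sets the indifference.
The Column player indifferent between V and W: p·0 + (1−p)·(-1) = p·(-3) + (1−p)·8 ⟹ (-1) + 1p = 8 + (-11)p ⟹ p = 3/4.
The Row player indifferent between A and B: q·(-5) + (1−q)·0 = q·4 + (1−q)·(-2) ⟹ 0 + (-5)q = (-2) + 6q ⟹ q = 2/11.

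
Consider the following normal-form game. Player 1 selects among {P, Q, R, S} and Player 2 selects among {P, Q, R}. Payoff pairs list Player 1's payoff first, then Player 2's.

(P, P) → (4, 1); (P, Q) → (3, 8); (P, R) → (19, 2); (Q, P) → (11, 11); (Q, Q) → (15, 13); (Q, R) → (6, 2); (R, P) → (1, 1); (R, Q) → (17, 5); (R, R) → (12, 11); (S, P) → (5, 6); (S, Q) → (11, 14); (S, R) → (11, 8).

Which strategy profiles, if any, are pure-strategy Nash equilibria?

Find each player's best response to every opponent strategy; NE are the intersections.
Player 1's best responses — vs P: Q (payoff 11); vs Q: R (payoff 17); vs R: P (payoff 19).
Player 2's best responses — vs P: Q (payoff 8); vs Q: Q (payoff 13); vs R: R (payoff 11); vs S: Q (payoff 14).
No cell has both players best-responding. For instance, Player 1's best reply to P is Q, but against Q Player 2 prefers Q over P.

None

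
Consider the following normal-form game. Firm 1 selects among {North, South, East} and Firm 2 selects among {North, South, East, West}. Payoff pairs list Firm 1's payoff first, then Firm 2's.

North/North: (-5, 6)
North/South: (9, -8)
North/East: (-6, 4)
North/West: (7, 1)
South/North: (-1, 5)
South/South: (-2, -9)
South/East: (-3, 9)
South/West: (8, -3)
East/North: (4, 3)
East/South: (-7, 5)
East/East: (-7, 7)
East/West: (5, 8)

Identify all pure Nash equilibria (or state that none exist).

(South, East)

Check mutual best responses: a cell is a NE iff neither player can gain by unilaterally deviating.
Firm 1's best responses — vs North: East (payoff 4); vs South: North (payoff 9); vs East: South (payoff -3); vs West: South (payoff 8).
Firm 2's best responses — vs North: North (payoff 6); vs South: East (payoff 9); vs East: West (payoff 8).
The only mutual best response is (South, East); neither player gains by switching there.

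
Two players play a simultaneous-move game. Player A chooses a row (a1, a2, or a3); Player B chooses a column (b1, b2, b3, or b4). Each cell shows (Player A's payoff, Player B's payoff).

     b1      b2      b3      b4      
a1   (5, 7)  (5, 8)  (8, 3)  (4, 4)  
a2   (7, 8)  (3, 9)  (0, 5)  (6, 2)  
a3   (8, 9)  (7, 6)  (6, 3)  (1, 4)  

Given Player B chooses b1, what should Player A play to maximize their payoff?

a3

With Player B fixed at b1, Player A's payoffs are: a1 → 5, a2 → 7, a3 → 8.
The maximum is 8, achieved by a3.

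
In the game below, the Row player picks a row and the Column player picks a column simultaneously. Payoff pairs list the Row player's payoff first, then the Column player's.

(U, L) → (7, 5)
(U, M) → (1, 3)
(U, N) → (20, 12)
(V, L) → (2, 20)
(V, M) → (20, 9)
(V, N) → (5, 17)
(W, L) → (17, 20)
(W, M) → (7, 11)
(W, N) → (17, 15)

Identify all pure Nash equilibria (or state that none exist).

(U, N) and (W, L)

Check mutual best responses: a cell is a NE iff neither player can gain by unilaterally deviating.
The Row player's best responses — vs L: W (payoff 17); vs M: V (payoff 20); vs N: U (payoff 20).
The Column player's best responses — vs U: N (payoff 12); vs V: L (payoff 20); vs W: L (payoff 20).
Mutual best responses occur at (U, N) and (W, L); at each, neither player gains by switching.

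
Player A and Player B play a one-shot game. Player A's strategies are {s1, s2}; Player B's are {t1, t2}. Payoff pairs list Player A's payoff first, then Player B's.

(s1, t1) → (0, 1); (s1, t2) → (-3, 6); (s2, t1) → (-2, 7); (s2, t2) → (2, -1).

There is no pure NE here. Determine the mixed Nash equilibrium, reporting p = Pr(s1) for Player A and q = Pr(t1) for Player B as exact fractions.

p = 8/13, q = 5/7

Each player's mixing probability is pinned down by making the *other* player indifferent.
Player B indifferent between t1 and t2: p·1 + (1−p)·7 = p·6 + (1−p)·(-1) ⟹ 7 + (-6)p = (-1) + 7p ⟹ p = 8/13.
Player A indifferent between s1 and s2: q·0 + (1−q)·(-3) = q·(-2) + (1−q)·2 ⟹ (-3) + 3q = 2 + (-4)q ⟹ q = 5/7.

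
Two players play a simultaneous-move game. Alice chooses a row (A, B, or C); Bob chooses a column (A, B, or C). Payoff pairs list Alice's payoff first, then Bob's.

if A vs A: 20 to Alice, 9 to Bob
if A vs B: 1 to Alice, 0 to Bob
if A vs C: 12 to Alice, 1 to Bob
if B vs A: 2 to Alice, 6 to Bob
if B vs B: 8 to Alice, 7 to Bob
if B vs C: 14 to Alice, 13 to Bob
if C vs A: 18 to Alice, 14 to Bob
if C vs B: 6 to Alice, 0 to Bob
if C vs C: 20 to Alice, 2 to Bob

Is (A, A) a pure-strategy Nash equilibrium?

Holding Bob at A: Alice gets 20 from A, versus 2 from B, 18 from C. No profitable deviation for Alice.
Holding Alice at A: Bob gets 9 from A, versus 0 from B, 1 from C. No profitable deviation for Bob either.

Yes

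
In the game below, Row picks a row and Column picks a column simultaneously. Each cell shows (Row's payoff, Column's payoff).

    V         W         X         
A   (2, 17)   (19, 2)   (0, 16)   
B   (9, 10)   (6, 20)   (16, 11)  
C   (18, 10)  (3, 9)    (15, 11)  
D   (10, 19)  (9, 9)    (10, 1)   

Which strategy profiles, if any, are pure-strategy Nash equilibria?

Check mutual best responses: a cell is a NE iff neither player can gain by unilaterally deviating.
Row's best responses — vs V: C (payoff 18); vs W: A (payoff 19); vs X: B (payoff 16).
Column's best responses — vs A: V (payoff 17); vs B: W (payoff 20); vs C: X (payoff 11); vs D: V (payoff 19).
No cell has both players best-responding. For instance, Row's best reply to W is A, but against A Column prefers V over W.

None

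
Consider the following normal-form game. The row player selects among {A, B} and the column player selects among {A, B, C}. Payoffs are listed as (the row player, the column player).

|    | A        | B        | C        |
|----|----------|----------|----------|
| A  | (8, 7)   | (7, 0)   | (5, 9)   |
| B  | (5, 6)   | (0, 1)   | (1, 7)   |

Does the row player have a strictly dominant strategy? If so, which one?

A strategy is strictly dominant if it gives the row player a strictly higher payoff than every other strategy, against every choice by the opponent.
A strictly dominates: vs A: 8 > 5; vs B: 7 > 0; vs C: 5 > 1.

A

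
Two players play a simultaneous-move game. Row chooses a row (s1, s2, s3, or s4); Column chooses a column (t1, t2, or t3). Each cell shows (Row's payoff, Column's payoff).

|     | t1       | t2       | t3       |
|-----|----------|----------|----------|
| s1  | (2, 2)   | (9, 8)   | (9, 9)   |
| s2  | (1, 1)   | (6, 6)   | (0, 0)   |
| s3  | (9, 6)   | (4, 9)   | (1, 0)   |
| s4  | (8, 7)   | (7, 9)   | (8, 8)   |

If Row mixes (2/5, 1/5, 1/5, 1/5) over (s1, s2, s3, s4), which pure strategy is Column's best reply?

Compute Column's expected payoff from each pure strategy against the given mix.
t1: (2/5)·2 + (1/5)·1 + (1/5)·6 + (1/5)·7 = 18/5
t2: (2/5)·8 + (1/5)·6 + (1/5)·9 + (1/5)·9 = 8
t3: (2/5)·9 + (1/5)·0 + (1/5)·0 + (1/5)·8 = 26/5
Highest expected payoff is 8, from t2.

t2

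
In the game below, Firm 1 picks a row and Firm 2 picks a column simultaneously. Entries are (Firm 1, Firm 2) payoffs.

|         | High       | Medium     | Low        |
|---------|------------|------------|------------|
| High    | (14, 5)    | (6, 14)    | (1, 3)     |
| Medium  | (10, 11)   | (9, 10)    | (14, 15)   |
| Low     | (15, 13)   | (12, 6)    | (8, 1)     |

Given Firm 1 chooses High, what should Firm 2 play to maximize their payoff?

Medium

With Firm 1 fixed at High, Firm 2's payoffs are: High → 5, Medium → 14, Low → 3.
The maximum is 14, achieved by Medium.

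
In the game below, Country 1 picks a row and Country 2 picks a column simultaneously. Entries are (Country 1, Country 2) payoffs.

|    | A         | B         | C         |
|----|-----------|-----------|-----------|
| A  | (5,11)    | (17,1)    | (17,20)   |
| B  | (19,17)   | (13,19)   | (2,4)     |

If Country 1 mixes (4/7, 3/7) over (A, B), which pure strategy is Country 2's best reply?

A

Country 2's best reply maximizes expected payoff against the mix.
A: (4/7)·11 + (3/7)·17 = 95/7
B: (4/7)·1 + (3/7)·19 = 61/7
C: (4/7)·20 + (3/7)·4 = 92/7
Highest expected payoff is 95/7, from A.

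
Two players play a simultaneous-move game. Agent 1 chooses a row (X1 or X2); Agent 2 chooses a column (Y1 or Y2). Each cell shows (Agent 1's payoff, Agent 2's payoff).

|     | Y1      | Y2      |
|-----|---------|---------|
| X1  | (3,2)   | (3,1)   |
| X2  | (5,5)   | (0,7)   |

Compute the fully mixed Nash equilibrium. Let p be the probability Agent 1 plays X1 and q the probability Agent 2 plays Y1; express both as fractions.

In a mixed NE each player is indifferent between their pure strategies, so the opponent's mix sets the indifference.
Agent 2 indifferent between Y1 and Y2: p·2 + (1−p)·5 = p·1 + (1−p)·7 ⟹ 5 + (-3)p = 7 + (-6)p ⟹ p = 2/3.
Agent 1 indifferent between X1 and X2: q·3 + (1−q)·3 = q·5 + (1−q)·0 ⟹ 3 + 0q = 0 + 5q ⟹ q = 3/5.

p = 2/3, q = 3/5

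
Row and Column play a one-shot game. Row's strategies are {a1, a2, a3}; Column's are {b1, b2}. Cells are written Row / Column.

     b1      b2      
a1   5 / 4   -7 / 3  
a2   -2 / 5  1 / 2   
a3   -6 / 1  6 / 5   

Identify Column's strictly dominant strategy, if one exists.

No strictly dominant strategy

Check whether one of Column's strategies beats all alternatives regardless of what the opponent does.
b1 is not dominant: against a3, b2 gives 5 > 1.
b2 is not dominant: against a1, b1 gives 4 > 3.
No single strategy is best against every opponent action.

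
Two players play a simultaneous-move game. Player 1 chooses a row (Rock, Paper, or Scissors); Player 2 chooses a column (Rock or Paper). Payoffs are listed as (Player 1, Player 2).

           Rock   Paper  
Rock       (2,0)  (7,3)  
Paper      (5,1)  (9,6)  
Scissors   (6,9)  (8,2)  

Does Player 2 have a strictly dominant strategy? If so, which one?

No strictly dominant strategy

Check whether one of Player 2's strategies beats all alternatives regardless of what the opponent does.
Rock is not dominant: against Rock, Paper gives 3 > 0.
Paper is not dominant: against Scissors, Rock gives 9 > 2.
No single strategy is best against every opponent action.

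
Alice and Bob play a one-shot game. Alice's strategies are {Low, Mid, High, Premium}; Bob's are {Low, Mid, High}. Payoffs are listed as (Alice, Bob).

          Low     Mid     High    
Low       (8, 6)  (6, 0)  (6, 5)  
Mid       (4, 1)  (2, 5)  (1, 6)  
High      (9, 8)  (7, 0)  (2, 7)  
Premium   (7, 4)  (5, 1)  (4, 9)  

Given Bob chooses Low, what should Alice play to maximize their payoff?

With Bob fixed at Low, Alice's payoffs are: Low → 8, Mid → 4, High → 9, Premium → 7.
The maximum is 9, achieved by High.

High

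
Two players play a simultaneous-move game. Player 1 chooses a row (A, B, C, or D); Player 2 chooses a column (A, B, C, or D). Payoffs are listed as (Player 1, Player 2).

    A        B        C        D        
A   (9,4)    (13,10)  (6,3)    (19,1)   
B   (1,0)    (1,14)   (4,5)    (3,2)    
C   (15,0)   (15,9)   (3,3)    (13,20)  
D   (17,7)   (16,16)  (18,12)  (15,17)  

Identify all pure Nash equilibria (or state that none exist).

No pure-strategy Nash equilibrium

A profile is a Nash equilibrium when each player is best-responding to the other.
Player 1's best responses — vs A: D (payoff 17); vs B: D (payoff 16); vs C: D (payoff 18); vs D: A (payoff 19).
Player 2's best responses — vs A: B (payoff 10); vs B: B (payoff 14); vs C: D (payoff 20); vs D: D (payoff 17).
No cell has both players best-responding. For instance, Player 1's best reply to A is D, but against D Player 2 prefers D over A.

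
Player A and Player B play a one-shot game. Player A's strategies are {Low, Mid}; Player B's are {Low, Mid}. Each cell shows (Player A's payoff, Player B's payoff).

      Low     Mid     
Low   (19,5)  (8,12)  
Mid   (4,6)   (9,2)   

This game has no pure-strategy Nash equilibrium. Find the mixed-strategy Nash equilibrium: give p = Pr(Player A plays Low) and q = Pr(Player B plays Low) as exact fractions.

In a mixed NE each player is indifferent between their pure strategies, so the opponent's mix sets the indifference.
Player B indifferent between Low and Mid: p·5 + (1−p)·6 = p·12 + (1−p)·2 ⟹ 6 + (-1)p = 2 + 10p ⟹ p = 4/11.
Player A indifferent between Low and Mid: q·19 + (1−q)·8 = q·4 + (1−q)·9 ⟹ 8 + 11q = 9 + (-5)q ⟹ q = 1/16.

p = 4/11, q = 1/16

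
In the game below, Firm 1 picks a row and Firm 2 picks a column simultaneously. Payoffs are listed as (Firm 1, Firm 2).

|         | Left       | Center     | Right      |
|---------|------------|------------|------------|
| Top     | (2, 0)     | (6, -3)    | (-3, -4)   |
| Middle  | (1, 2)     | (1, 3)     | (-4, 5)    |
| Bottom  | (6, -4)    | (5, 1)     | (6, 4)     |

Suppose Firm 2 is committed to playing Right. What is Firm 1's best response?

With Firm 2 fixed at Right, Firm 1's payoffs are: Top → -3, Middle → -4, Bottom → 6.
The maximum is 6, achieved by Bottom.

Bottom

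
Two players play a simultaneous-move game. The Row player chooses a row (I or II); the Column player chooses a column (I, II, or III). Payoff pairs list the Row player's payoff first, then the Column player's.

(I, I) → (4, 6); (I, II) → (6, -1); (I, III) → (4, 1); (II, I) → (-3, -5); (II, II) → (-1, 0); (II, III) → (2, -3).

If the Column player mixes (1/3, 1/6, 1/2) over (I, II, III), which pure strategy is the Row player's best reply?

I

Compute the Row player's expected payoff from each pure strategy against the given mix.
I: (1/3)·4 + (1/6)·6 + (1/2)·4 = 13/3
II: (1/3)·(-3) + (1/6)·(-1) + (1/2)·2 = -1/6
Highest expected payoff is 13/3, from I.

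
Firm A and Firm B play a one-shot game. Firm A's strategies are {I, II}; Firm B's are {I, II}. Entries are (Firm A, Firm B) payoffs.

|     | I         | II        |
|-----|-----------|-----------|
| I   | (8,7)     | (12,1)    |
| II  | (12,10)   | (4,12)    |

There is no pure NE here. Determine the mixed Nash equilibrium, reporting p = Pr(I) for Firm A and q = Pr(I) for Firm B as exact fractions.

p = 1/4, q = 2/3

In a mixed NE each player is indifferent between their pure strategies, so the opponent's mix sets the indifference.
Firm B indifferent between I and II: p·7 + (1−p)·10 = p·1 + (1−p)·12 ⟹ 10 + (-3)p = 12 + (-11)p ⟹ p = 1/4.
Firm A indifferent between I and II: q·8 + (1−q)·12 = q·12 + (1−q)·4 ⟹ 12 + (-4)q = 4 + 8q ⟹ q = 2/3.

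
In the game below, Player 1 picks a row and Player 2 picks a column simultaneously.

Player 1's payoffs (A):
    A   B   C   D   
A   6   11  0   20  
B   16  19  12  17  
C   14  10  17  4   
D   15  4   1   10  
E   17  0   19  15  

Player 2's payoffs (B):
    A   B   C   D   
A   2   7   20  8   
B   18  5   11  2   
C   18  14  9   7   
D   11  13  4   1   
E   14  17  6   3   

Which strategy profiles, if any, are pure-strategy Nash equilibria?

None

Find each player's best response to every opponent strategy; NE are the intersections.
Player 1's best responses — vs A: E (payoff 17); vs B: B (payoff 19); vs C: E (payoff 19); vs D: A (payoff 20).
Player 2's best responses — vs A: C (payoff 20); vs B: A (payoff 18); vs C: A (payoff 18); vs D: B (payoff 13); vs E: B (payoff 17).
No cell has both players best-responding. For instance, Player 1's best reply to A is E, but against E Player 2 prefers B over A.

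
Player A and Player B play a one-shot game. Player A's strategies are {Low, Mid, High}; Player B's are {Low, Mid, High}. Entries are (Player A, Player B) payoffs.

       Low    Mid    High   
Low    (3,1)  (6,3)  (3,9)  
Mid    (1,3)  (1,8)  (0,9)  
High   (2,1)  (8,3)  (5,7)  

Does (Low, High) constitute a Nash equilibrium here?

No

Holding Player B at High: Player A gets 3 from Low but could get 5 by switching to High. Player A has a profitable deviation.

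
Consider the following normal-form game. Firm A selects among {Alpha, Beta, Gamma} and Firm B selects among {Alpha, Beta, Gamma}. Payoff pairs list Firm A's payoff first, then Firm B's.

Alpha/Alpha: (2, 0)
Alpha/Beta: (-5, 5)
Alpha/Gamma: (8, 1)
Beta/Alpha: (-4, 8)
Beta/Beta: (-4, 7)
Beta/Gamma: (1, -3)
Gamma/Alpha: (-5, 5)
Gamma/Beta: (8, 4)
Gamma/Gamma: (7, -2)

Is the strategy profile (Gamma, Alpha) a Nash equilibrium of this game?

No

Holding Firm B at Alpha: Firm A gets -5 from Gamma but could get 2 by switching to Alpha. Firm A has a profitable deviation.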